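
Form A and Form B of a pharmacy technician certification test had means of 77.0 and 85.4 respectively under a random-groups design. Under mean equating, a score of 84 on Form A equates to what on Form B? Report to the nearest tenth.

Mean equating: y = x + (M_Y − M_X) = 84 + (85.4 − 77.0) = 92.4

92.4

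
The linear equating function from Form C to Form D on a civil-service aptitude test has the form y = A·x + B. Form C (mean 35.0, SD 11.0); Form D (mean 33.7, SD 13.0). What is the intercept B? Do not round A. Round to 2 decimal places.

A = SD_Y / SD_X = 13.0 / 11.0 = 1.181818
B = M_Y − A·M_X = 33.7 − 1.181818 × 35.0 = -7.66

-7.66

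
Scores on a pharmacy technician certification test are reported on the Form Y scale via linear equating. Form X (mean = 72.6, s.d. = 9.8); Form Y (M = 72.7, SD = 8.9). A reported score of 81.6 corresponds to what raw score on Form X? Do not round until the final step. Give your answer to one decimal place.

Invert y = (SD_Y/SD_X)(x − M_X) + M_Y:
x = (SD_X/SD_Y)(y − M_Y) + M_X = (9.8/8.9)(81.6 − 72.7) + 72.6
x = 1.101124 × 8.900 + 72.6 = 82.4

82.4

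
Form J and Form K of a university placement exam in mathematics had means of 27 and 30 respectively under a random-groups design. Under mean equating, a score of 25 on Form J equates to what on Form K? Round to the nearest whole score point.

Mean equating: y = x + (M_Y − M_X) = 25 + (30 − 27) = 28

28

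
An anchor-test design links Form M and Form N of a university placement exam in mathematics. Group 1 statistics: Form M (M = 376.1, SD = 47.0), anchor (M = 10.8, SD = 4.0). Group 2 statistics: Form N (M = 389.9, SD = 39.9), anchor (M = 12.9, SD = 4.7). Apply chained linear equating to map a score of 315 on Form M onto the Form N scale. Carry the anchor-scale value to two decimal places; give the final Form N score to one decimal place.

Form M → anchor (Group 1): v = (4.0/47.0)(315 − 376.1) + 10.8 = 5.60
anchor → Form N (Group 2): y = (39.9/4.7)(5.60 − 12.9) + 389.9 = 327.9

327.9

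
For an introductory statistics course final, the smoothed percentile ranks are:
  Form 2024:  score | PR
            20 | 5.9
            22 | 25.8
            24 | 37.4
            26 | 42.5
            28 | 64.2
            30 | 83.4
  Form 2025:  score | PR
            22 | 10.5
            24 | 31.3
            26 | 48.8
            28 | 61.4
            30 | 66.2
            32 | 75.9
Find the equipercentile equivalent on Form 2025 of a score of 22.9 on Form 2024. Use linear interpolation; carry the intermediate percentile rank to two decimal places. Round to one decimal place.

PR of 22.9 on Form 2024: 25.8 + (22.9 − 22)/(24 − 22) × (37.4 − 25.8) = 31.02
On Form 2025, PR 31.02 falls between score 22 (PR 10.5) and 24 (PR 31.3).
Interpolate: 22 + (31.02 − 10.5)/(31.3 − 10.5) × (24 − 22) = 24.0

24.0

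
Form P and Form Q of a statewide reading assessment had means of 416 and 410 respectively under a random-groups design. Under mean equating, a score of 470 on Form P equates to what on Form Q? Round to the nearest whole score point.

464

Mean equating: y = x + (M_Y − M_X) = 470 + (410 − 416) = 464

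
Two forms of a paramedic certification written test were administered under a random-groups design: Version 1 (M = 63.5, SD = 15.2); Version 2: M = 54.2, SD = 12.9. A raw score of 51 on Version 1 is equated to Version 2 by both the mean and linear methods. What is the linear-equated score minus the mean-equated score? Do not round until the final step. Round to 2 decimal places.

Mean-equated: 51 + (54.2 − 63.5) = 41.70
Linear-equated: (12.9/15.2)(51 − 63.5) + 54.2 = 43.591
Difference = 43.591 − 41.70 = 1.89

1.89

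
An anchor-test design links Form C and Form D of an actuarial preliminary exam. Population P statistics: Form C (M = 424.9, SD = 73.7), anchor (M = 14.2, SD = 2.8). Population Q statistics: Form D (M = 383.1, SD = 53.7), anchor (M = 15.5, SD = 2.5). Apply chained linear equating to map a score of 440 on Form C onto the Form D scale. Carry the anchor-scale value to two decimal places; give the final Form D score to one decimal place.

Form C → anchor (Population P): v = (2.8/73.7)(440 − 424.9) + 14.2 = 14.77
anchor → Form D (Population Q): y = (53.7/2.5)(14.77 − 15.5) + 383.1 = 367.4

367.4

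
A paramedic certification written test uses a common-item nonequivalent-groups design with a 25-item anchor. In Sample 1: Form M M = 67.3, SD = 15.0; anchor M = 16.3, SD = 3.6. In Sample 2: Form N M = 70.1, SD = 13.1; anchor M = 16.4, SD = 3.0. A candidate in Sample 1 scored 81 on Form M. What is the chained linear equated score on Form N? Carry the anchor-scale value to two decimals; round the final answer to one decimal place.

84.0

Form M → anchor (Sample 1): v = (3.6/15.0)(81 − 67.3) + 16.3 = 19.59
anchor → Form N (Sample 2): y = (13.1/3.0)(19.59 − 16.4) + 70.1 = 84.0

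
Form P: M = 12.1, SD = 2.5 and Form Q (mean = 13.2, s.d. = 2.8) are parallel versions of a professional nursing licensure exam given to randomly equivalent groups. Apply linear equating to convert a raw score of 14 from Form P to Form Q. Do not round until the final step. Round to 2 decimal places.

Linear equating: y = (SD_Y/SD_X)(x − M_X) + M_Y
y = (2.8/2.5)(14 − 12.1) + 13.2
y = 1.120000 × 1.9 + 13.2 = 2.1280 + 13.2 = 15.33

15.33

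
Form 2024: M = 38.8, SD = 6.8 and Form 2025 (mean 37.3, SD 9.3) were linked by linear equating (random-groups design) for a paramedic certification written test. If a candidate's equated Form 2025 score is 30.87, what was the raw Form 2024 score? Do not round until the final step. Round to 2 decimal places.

34.10

Invert y = (SD_Y/SD_X)(x − M_X) + M_Y:
x = (SD_X/SD_Y)(y − M_Y) + M_X = (6.8/9.3)(30.87 − 37.3) + 38.8
x = 0.731183 × -6.430 + 38.8 = 34.10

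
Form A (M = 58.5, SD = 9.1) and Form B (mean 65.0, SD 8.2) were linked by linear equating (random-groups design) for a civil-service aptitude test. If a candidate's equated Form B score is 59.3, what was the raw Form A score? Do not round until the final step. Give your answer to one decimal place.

Invert y = (SD_Y/SD_X)(x − M_X) + M_Y:
x = (SD_X/SD_Y)(y − M_Y) + M_X = (9.1/8.2)(59.3 − 65.0) + 58.5
x = 1.109756 × -5.700 + 58.5 = 52.2

52.2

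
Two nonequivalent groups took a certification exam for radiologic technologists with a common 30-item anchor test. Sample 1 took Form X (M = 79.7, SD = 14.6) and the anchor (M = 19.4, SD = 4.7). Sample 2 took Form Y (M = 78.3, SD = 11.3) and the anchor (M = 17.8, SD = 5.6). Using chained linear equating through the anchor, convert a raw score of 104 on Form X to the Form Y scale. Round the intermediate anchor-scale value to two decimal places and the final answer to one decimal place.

Form X → anchor (Sample 1): v = (4.7/14.6)(104 − 79.7) + 19.4 = 27.22
anchor → Form Y (Sample 2): y = (11.3/5.6)(27.22 − 17.8) + 78.3 = 97.3

97.3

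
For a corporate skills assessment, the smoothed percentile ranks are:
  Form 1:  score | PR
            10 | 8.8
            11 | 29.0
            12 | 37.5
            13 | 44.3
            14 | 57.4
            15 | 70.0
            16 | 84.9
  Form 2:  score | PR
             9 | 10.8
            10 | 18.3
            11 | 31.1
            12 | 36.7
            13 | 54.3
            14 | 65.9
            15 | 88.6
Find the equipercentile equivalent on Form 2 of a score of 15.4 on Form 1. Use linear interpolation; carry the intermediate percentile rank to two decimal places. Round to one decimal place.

14.4

PR of 15.4 on Form 1: 70.0 + (15.4 − 15)/(16 − 15) × (84.9 − 70.0) = 75.96
On Form 2, PR 75.96 falls between score 14 (PR 65.9) and 15 (PR 88.6).
Interpolate: 14 + (75.96 − 65.9)/(88.6 − 65.9) × (15 − 14) = 14.4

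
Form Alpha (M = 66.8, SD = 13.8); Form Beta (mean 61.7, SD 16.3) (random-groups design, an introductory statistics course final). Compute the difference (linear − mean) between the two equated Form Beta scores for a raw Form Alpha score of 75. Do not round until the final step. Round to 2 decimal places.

Mean-equated: 75 + (61.7 − 66.8) = 69.90
Linear-equated: (16.3/13.8)(75 − 66.8) + 61.7 = 71.386
Difference = 71.386 − 69.90 = 1.49

1.49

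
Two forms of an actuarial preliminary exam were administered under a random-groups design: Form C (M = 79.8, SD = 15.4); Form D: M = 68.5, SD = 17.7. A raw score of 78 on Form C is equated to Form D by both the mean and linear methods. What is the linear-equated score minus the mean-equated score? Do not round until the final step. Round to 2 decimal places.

Mean-equated: 78 + (68.5 − 79.8) = 66.70
Linear-equated: (17.7/15.4)(78 − 79.8) + 68.5 = 66.431
Difference = 66.431 − 66.70 = -0.27

-0.27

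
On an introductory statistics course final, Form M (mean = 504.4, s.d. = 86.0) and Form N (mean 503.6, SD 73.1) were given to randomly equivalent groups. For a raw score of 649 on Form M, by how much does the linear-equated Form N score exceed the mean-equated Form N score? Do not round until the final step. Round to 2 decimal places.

Mean-equated: 649 + (503.6 − 504.4) = 648.20
Linear-equated: (73.1/86.0)(649 − 504.4) + 503.6 = 626.510
Difference = 626.510 − 648.20 = -21.69

-21.69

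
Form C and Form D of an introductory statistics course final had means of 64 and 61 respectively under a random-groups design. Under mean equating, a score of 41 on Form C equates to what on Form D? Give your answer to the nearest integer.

Mean equating: y = x + (M_Y − M_X) = 41 + (61 − 64) = 38

38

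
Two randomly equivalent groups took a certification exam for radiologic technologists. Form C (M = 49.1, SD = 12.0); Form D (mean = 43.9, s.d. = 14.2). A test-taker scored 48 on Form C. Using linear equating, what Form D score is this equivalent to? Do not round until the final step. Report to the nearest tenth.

42.6

Linear equating: y = (SD_Y/SD_X)(x − M_X) + M_Y
y = (14.2/12.0)(48 − 49.1) + 43.9
y = 1.183333 × -1.1 + 43.9 = -1.3017 + 43.9 = 42.6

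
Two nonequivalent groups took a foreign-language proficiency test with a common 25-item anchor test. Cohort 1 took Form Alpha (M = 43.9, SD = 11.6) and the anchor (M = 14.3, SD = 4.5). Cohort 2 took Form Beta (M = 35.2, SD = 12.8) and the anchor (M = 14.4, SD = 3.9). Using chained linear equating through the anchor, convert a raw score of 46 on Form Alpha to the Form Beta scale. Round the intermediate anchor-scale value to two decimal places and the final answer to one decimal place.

Form Alpha → anchor (Cohort 1): v = (4.5/11.6)(46 − 43.9) + 14.3 = 15.11
anchor → Form Beta (Cohort 2): y = (12.8/3.9)(15.11 − 14.4) + 35.2 = 37.5

37.5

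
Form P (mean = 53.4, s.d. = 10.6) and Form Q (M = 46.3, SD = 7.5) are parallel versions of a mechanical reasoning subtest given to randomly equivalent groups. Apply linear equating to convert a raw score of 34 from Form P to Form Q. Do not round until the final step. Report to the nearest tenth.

Linear equating: y = (SD_Y/SD_X)(x − M_X) + M_Y
y = (7.5/10.6)(34 − 53.4) + 46.3
y = 0.707547 × -19.4 + 46.3 = -13.7264 + 46.3 = 32.6

32.6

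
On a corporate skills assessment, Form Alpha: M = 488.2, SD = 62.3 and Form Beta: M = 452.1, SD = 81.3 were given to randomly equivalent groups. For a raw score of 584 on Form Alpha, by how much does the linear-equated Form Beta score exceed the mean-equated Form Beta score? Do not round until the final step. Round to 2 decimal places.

29.22

Mean-equated: 584 + (452.1 − 488.2) = 547.90
Linear-equated: (81.3/62.3)(584 − 488.2) + 452.1 = 577.117
Difference = 577.117 − 547.90 = 29.22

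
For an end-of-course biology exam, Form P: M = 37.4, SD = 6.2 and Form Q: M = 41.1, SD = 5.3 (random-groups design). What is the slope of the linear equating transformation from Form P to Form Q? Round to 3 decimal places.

A = SD_Y / SD_X = 5.3 / 6.2 = 0.855

0.855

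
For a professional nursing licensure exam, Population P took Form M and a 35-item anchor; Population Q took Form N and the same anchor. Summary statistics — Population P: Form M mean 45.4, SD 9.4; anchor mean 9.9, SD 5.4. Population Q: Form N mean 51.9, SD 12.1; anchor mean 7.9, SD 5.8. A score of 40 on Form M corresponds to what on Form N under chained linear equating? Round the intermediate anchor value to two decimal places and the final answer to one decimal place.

Form M → anchor (Population P): v = (5.4/9.4)(40 − 45.4) + 9.9 = 6.80
anchor → Form N (Population Q): y = (12.1/5.8)(6.80 − 7.9) + 51.9 = 49.6

49.6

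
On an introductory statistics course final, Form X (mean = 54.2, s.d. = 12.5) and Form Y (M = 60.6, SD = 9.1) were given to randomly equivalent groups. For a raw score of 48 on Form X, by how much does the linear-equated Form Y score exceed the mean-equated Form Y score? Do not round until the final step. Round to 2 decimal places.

Mean-equated: 48 + (60.6 − 54.2) = 54.40
Linear-equated: (9.1/12.5)(48 − 54.2) + 60.6 = 56.086
Difference = 56.086 − 54.40 = 1.69

1.69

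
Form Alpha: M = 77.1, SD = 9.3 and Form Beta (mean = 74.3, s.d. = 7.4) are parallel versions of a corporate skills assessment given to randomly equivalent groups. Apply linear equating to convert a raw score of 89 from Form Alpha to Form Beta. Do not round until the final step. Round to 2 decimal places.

83.77

Linear equating: y = (SD_Y/SD_X)(x − M_X) + M_Y
y = (7.4/9.3)(89 − 77.1) + 74.3
y = 0.795699 × 11.9 + 74.3 = 9.4688 + 74.3 = 83.77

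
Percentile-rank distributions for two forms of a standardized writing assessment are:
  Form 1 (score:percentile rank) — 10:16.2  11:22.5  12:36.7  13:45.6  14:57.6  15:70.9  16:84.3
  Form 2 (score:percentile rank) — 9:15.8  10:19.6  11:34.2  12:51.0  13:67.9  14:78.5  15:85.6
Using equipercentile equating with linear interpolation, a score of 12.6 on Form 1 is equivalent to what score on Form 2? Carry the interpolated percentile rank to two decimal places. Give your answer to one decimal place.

11.5

PR of 12.6 on Form 1: 36.7 + (12.6 − 12)/(13 − 12) × (45.6 − 36.7) = 42.04
On Form 2, PR 42.04 falls between score 11 (PR 34.2) and 12 (PR 51.0).
Interpolate: 11 + (42.04 − 34.2)/(51.0 − 34.2) × (12 − 11) = 11.5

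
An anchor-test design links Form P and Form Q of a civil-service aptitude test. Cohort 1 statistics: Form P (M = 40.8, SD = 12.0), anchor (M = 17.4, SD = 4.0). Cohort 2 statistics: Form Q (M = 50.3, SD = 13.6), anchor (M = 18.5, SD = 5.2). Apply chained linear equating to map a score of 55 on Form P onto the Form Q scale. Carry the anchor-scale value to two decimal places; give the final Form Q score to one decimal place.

Form P → anchor (Cohort 1): v = (4.0/12.0)(55 − 40.8) + 17.4 = 22.13
anchor → Form Q (Cohort 2): y = (13.6/5.2)(22.13 − 18.5) + 50.3 = 59.8

59.8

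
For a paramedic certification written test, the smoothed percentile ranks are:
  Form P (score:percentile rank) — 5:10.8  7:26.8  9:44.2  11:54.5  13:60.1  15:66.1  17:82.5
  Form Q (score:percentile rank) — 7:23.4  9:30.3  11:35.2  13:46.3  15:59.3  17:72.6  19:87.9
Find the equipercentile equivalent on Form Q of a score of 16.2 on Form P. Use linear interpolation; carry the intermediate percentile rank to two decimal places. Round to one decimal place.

17.4

PR of 16.2 on Form P: 66.1 + (16.2 − 15)/(17 − 15) × (82.5 − 66.1) = 75.94
On Form Q, PR 75.94 falls between score 17 (PR 72.6) and 19 (PR 87.9).
Interpolate: 17 + (75.94 − 72.6)/(87.9 − 72.6) × (19 − 17) = 17.4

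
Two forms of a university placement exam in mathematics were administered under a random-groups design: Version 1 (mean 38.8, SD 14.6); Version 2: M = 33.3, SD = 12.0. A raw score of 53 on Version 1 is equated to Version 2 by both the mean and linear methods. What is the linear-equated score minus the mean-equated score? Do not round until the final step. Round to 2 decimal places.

-2.53

Mean-equated: 53 + (33.3 − 38.8) = 47.50
Linear-equated: (12.0/14.6)(53 − 38.8) + 33.3 = 44.971
Difference = 44.971 − 47.50 = -2.53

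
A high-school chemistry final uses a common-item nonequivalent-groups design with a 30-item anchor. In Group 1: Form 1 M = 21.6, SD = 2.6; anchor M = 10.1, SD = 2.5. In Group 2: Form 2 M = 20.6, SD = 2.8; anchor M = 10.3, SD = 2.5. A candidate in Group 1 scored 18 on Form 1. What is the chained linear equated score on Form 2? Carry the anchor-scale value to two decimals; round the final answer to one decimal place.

16.5

Form 1 → anchor (Group 1): v = (2.5/2.6)(18 − 21.6) + 10.1 = 6.64
anchor → Form 2 (Group 2): y = (2.8/2.5)(6.64 − 10.3) + 20.6 = 16.5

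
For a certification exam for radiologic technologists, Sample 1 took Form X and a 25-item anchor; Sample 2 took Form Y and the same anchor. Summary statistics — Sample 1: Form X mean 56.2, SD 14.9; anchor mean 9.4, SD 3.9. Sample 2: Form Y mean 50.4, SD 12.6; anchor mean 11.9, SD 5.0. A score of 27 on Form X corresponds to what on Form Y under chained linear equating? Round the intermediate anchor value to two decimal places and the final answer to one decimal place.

24.8

Form X → anchor (Sample 1): v = (3.9/14.9)(27 − 56.2) + 9.4 = 1.76
anchor → Form Y (Sample 2): y = (12.6/5.0)(1.76 − 11.9) + 50.4 = 24.8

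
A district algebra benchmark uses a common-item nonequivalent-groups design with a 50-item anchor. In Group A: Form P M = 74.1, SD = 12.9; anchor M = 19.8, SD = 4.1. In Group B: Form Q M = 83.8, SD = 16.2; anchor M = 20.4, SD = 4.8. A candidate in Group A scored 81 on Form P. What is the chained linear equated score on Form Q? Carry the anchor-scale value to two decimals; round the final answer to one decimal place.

89.2

Form P → anchor (Group A): v = (4.1/12.9)(81 − 74.1) + 19.8 = 21.99
anchor → Form Q (Group B): y = (16.2/4.8)(21.99 − 20.4) + 83.8 = 89.2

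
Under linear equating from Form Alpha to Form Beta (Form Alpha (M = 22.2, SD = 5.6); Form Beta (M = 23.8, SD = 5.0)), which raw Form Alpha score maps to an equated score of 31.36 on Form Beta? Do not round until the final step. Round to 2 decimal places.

30.67

Invert y = (SD_Y/SD_X)(x − M_X) + M_Y:
x = (SD_X/SD_Y)(y − M_Y) + M_X = (5.6/5.0)(31.36 − 23.8) + 22.2
x = 1.120000 × 7.560 + 22.2 = 30.67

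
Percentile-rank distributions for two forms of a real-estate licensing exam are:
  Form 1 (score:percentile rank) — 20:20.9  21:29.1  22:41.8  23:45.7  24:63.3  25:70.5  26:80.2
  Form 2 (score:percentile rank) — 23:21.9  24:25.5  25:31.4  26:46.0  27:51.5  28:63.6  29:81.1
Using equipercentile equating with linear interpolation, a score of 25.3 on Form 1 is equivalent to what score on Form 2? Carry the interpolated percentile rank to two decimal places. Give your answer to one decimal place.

PR of 25.3 on Form 1: 70.5 + (25.3 − 25)/(26 − 25) × (80.2 − 70.5) = 73.41
On Form 2, PR 73.41 falls between score 28 (PR 63.6) and 29 (PR 81.1).
Interpolate: 28 + (73.41 − 63.6)/(81.1 − 63.6) × (29 − 28) = 28.6

28.6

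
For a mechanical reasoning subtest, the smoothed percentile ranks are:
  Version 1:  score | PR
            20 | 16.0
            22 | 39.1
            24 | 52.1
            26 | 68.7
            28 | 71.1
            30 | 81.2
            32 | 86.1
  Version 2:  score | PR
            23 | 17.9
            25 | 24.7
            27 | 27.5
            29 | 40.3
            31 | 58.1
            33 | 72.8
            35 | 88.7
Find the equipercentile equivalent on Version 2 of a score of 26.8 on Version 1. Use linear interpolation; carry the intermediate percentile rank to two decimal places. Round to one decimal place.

32.6

PR of 26.8 on Version 1: 68.7 + (26.8 − 26)/(28 − 26) × (71.1 − 68.7) = 69.66
On Version 2, PR 69.66 falls between score 31 (PR 58.1) and 33 (PR 72.8).
Interpolate: 31 + (69.66 − 58.1)/(72.8 − 58.1) × (33 − 31) = 32.6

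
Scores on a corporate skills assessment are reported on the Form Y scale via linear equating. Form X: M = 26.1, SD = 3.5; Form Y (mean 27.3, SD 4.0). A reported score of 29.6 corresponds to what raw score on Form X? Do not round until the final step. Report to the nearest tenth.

28.1

Invert y = (SD_Y/SD_X)(x − M_X) + M_Y:
x = (SD_X/SD_Y)(y − M_Y) + M_X = (3.5/4.0)(29.6 − 27.3) + 26.1
x = 0.875000 × 2.300 + 26.1 = 28.1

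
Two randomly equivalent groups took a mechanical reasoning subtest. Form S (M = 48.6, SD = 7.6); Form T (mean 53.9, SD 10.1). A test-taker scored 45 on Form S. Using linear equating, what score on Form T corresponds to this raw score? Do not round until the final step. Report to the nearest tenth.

Linear equating: y = (SD_Y/SD_X)(x − M_X) + M_Y
y = (10.1/7.6)(45 − 48.6) + 53.9
y = 1.328947 × -3.6 + 53.9 = -4.7842 + 53.9 = 49.1

49.1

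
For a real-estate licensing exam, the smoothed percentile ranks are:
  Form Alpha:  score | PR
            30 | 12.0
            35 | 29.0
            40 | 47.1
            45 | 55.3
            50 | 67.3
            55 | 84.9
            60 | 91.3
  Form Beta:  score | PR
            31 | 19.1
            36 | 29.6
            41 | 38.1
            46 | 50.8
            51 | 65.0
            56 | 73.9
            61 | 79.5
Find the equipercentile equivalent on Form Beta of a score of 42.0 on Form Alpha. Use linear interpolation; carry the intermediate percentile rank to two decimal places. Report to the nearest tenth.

PR of 42.0 on Form Alpha: 47.1 + (42.0 − 40)/(45 − 40) × (55.3 − 47.1) = 50.38
On Form Beta, PR 50.38 falls between score 41 (PR 38.1) and 46 (PR 50.8).
Interpolate: 41 + (50.38 − 38.1)/(50.8 − 38.1) × (46 − 41) = 45.8

45.8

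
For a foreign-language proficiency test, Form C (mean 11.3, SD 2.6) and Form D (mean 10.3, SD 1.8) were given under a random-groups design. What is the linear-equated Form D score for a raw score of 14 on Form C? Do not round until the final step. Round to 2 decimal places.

Linear equating: y = (SD_Y/SD_X)(x − M_X) + M_Y
y = (1.8/2.6)(14 − 11.3) + 10.3
y = 0.692308 × 2.7 + 10.3 = 1.8692 + 10.3 = 12.17

12.17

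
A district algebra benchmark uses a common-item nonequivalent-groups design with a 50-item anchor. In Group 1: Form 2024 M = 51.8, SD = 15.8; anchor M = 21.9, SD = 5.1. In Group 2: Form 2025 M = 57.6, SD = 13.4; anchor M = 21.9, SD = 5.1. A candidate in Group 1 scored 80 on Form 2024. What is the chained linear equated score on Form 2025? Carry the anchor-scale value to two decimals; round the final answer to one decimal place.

Form 2024 → anchor (Group 1): v = (5.1/15.8)(80 − 51.8) + 21.9 = 31.00
anchor → Form 2025 (Group 2): y = (13.4/5.1)(31.00 − 21.9) + 57.6 = 81.5

81.5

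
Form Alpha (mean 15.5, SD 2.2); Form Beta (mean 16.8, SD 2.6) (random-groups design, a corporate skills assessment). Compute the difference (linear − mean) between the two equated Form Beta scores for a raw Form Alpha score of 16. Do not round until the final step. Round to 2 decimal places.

0.09

Mean-equated: 16 + (16.8 − 15.5) = 17.30
Linear-equated: (2.6/2.2)(16 − 15.5) + 16.8 = 17.391
Difference = 17.391 − 17.30 = 0.09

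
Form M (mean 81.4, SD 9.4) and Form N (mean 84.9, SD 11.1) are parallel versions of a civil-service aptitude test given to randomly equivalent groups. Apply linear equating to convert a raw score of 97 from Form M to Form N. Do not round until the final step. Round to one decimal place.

Linear equating: y = (SD_Y/SD_X)(x − M_X) + M_Y
y = (11.1/9.4)(97 − 81.4) + 84.9
y = 1.180851 × 15.6 + 84.9 = 18.4213 + 84.9 = 103.3

103.3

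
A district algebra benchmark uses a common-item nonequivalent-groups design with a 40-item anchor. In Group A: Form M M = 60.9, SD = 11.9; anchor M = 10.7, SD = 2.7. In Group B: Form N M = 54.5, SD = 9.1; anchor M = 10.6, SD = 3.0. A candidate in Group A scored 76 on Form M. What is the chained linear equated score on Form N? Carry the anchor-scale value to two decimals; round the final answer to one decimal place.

65.2

Form M → anchor (Group A): v = (2.7/11.9)(76 − 60.9) + 10.7 = 14.13
anchor → Form N (Group B): y = (9.1/3.0)(14.13 − 10.6) + 54.5 = 65.2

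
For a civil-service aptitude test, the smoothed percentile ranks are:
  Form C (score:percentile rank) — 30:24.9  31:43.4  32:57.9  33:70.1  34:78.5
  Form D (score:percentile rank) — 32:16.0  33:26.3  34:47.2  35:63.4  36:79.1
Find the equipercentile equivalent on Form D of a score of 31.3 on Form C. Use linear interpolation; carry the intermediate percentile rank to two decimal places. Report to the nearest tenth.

34.0

PR of 31.3 on Form C: 43.4 + (31.3 − 31)/(32 − 31) × (57.9 − 43.4) = 47.75
On Form D, PR 47.75 falls between score 34 (PR 47.2) and 35 (PR 63.4).
Interpolate: 34 + (47.75 − 47.2)/(63.4 − 47.2) × (35 − 34) = 34.0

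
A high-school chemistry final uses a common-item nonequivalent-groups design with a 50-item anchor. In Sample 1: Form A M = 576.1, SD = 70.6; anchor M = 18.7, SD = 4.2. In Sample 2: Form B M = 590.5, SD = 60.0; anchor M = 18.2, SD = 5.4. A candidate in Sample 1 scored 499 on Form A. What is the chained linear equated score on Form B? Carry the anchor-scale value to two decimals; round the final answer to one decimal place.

Form A → anchor (Sample 1): v = (4.2/70.6)(499 − 576.1) + 18.7 = 14.11
anchor → Form B (Sample 2): y = (60.0/5.4)(14.11 − 18.2) + 590.5 = 545.1

545.1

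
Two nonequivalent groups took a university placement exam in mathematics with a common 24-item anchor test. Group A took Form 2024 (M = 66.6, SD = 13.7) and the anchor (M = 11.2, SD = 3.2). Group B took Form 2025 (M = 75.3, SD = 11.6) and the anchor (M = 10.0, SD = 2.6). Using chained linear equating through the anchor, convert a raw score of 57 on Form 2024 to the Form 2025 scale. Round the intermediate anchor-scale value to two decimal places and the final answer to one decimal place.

Form 2024 → anchor (Group A): v = (3.2/13.7)(57 − 66.6) + 11.2 = 8.96
anchor → Form 2025 (Group B): y = (11.6/2.6)(8.96 − 10.0) + 75.3 = 70.7

70.7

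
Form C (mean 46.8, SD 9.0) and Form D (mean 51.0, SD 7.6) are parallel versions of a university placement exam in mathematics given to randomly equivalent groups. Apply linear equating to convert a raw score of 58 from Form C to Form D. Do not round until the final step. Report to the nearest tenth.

Linear equating: y = (SD_Y/SD_X)(x − M_X) + M_Y
y = (7.6/9.0)(58 − 46.8) + 51.0
y = 0.844444 × 11.2 + 51.0 = 9.4578 + 51.0 = 60.5

60.5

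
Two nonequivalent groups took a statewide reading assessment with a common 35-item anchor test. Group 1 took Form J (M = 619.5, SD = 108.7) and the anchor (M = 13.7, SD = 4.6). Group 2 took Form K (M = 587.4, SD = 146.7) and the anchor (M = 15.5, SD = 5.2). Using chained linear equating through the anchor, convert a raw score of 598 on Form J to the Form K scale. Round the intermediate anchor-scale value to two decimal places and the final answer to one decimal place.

510.9

Form J → anchor (Group 1): v = (4.6/108.7)(598 − 619.5) + 13.7 = 12.79
anchor → Form K (Group 2): y = (146.7/5.2)(12.79 − 15.5) + 587.4 = 510.9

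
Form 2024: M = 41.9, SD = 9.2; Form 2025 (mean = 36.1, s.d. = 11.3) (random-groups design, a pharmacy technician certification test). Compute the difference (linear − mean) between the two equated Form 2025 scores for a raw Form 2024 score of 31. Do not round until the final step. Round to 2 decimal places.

Mean-equated: 31 + (36.1 − 41.9) = 25.20
Linear-equated: (11.3/9.2)(31 − 41.9) + 36.1 = 22.712
Difference = 22.712 − 25.20 = -2.49

-2.49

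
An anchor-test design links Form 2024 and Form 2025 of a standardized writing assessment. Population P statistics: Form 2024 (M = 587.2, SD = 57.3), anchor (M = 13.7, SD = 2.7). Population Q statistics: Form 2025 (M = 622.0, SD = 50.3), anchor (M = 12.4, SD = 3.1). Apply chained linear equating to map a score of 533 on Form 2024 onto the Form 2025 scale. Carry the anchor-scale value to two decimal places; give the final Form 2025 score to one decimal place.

601.7

Form 2024 → anchor (Population P): v = (2.7/57.3)(533 − 587.2) + 13.7 = 11.15
anchor → Form 2025 (Population Q): y = (50.3/3.1)(11.15 − 12.4) + 622.0 = 601.7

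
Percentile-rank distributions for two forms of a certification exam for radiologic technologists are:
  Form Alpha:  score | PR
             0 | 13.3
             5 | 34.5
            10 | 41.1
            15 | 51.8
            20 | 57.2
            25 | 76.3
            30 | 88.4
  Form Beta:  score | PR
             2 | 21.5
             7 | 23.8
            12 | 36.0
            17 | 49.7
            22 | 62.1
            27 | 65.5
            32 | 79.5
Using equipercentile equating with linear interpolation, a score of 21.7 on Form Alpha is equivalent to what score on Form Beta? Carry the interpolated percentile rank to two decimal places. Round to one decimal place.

PR of 21.7 on Form Alpha: 57.2 + (21.7 − 20)/(25 − 20) × (76.3 − 57.2) = 63.69
On Form Beta, PR 63.69 falls between score 22 (PR 62.1) and 27 (PR 65.5).
Interpolate: 22 + (63.69 − 62.1)/(65.5 − 62.1) × (27 − 22) = 24.3

24.3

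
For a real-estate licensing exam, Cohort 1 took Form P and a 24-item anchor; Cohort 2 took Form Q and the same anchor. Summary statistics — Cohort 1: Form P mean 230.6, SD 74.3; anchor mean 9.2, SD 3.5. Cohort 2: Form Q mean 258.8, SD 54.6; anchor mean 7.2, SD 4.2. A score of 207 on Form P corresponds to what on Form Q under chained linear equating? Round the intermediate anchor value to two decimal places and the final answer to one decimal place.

270.4

Form P → anchor (Cohort 1): v = (3.5/74.3)(207 − 230.6) + 9.2 = 8.09
anchor → Form Q (Cohort 2): y = (54.6/4.2)(8.09 − 7.2) + 258.8 = 270.4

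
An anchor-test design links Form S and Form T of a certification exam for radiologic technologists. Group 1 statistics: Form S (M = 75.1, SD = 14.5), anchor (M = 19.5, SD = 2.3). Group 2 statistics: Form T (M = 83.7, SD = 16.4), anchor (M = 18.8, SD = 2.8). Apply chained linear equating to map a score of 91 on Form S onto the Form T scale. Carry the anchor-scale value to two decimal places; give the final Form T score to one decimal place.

Form S → anchor (Group 1): v = (2.3/14.5)(91 − 75.1) + 19.5 = 22.02
anchor → Form T (Group 2): y = (16.4/2.8)(22.02 − 18.8) + 83.7 = 102.6

102.6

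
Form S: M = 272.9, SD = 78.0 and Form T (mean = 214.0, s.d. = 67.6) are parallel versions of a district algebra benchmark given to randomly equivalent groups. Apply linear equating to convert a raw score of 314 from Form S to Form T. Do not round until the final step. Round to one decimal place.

249.6

Linear equating: y = (SD_Y/SD_X)(x − M_X) + M_Y
y = (67.6/78.0)(314 − 272.9) + 214.0
y = 0.866667 × 41.1 + 214.0 = 35.6200 + 214.0 = 249.6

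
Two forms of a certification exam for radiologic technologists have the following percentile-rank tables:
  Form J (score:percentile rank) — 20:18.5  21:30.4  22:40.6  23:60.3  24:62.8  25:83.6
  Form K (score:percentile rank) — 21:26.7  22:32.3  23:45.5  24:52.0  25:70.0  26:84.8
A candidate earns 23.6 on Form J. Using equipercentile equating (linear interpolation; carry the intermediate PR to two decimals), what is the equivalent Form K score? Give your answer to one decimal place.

24.5

PR of 23.6 on Form J: 60.3 + (23.6 − 23)/(24 − 23) × (62.8 − 60.3) = 61.80
On Form K, PR 61.80 falls between score 24 (PR 52.0) and 25 (PR 70.0).
Interpolate: 24 + (61.80 − 52.0)/(70.0 − 52.0) × (25 − 24) = 24.5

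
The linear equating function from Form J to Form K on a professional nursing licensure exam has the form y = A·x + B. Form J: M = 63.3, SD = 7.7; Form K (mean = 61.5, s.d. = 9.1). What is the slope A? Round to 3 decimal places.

A = SD_Y / SD_X = 9.1 / 7.7 = 1.182

1.182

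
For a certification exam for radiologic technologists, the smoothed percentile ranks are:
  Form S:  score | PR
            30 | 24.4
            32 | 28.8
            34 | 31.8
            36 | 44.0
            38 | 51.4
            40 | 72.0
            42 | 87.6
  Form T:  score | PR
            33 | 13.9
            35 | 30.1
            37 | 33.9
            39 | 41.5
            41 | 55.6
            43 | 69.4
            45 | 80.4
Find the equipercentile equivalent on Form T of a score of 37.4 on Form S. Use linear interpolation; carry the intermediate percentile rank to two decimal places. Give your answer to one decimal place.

40.1

PR of 37.4 on Form S: 44.0 + (37.4 − 36)/(38 − 36) × (51.4 − 44.0) = 49.18
On Form T, PR 49.18 falls between score 39 (PR 41.5) and 41 (PR 55.6).
Interpolate: 39 + (49.18 − 41.5)/(55.6 − 41.5) × (41 − 39) = 40.1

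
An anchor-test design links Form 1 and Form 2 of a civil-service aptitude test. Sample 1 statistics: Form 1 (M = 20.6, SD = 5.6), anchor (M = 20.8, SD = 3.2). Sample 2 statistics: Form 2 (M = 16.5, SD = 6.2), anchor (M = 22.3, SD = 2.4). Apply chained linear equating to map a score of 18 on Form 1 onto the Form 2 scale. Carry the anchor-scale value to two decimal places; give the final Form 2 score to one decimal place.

8.8

Form 1 → anchor (Sample 1): v = (3.2/5.6)(18 − 20.6) + 20.8 = 19.31
anchor → Form 2 (Sample 2): y = (6.2/2.4)(19.31 − 22.3) + 16.5 = 8.8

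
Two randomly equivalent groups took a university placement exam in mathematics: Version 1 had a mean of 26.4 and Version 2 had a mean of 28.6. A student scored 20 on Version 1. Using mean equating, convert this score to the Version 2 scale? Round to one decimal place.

22.2

Mean equating: y = x + (M_Y − M_X) = 20 + (28.6 − 26.4) = 22.2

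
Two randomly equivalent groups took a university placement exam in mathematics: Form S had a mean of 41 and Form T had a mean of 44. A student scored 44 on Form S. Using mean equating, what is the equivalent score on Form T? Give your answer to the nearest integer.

Mean equating: y = x + (M_Y − M_X) = 44 + (44 − 41) = 47

47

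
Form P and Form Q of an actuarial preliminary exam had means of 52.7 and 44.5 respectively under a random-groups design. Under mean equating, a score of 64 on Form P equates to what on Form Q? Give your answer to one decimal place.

55.8

Mean equating: y = x + (M_Y − M_X) = 64 + (44.5 − 52.7) = 55.8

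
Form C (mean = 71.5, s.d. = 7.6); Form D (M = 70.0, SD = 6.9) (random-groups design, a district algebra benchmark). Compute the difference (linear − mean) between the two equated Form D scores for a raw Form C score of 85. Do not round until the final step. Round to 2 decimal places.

Mean-equated: 85 + (70.0 − 71.5) = 83.50
Linear-equated: (6.9/7.6)(85 − 71.5) + 70.0 = 82.257
Difference = 82.257 − 83.50 = -1.24

-1.24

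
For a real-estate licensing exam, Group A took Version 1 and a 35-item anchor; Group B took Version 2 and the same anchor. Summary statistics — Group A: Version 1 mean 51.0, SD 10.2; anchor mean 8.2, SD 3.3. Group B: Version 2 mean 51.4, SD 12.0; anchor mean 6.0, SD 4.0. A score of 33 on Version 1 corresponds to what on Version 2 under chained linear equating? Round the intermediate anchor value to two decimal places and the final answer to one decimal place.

Version 1 → anchor (Group A): v = (3.3/10.2)(33 − 51.0) + 8.2 = 2.38
anchor → Version 2 (Group B): y = (12.0/4.0)(2.38 − 6.0) + 51.4 = 40.5

40.5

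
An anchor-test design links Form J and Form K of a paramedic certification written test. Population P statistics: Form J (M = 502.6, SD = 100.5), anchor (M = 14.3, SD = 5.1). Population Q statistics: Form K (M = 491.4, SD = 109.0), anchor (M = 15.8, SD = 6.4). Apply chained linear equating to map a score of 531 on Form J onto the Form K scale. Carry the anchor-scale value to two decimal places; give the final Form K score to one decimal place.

Form J → anchor (Population P): v = (5.1/100.5)(531 − 502.6) + 14.3 = 15.74
anchor → Form K (Population Q): y = (109.0/6.4)(15.74 − 15.8) + 491.4 = 490.4

490.4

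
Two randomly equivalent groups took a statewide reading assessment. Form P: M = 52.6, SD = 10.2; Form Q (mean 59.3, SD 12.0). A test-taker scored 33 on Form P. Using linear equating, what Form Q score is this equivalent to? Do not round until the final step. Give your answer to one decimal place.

36.2

Linear equating: y = (SD_Y/SD_X)(x − M_X) + M_Y
y = (12.0/10.2)(33 − 52.6) + 59.3
y = 1.176471 × -19.6 + 59.3 = -23.0588 + 59.3 = 36.2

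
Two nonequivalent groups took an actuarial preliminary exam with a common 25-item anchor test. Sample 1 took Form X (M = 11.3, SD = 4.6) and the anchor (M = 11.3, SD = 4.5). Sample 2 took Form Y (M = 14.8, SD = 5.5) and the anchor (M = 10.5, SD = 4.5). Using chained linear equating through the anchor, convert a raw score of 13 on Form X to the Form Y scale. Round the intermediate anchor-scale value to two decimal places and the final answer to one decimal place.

17.8

Form X → anchor (Sample 1): v = (4.5/4.6)(13 − 11.3) + 11.3 = 12.96
anchor → Form Y (Sample 2): y = (5.5/4.5)(12.96 − 10.5) + 14.8 = 17.8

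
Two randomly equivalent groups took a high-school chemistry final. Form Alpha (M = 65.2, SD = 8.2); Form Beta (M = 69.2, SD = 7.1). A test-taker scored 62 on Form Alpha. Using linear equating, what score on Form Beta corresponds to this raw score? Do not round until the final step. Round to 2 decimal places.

66.43

Linear equating: y = (SD_Y/SD_X)(x − M_X) + M_Y
y = (7.1/8.2)(62 − 65.2) + 69.2
y = 0.865854 × -3.2 + 69.2 = -2.7707 + 69.2 = 66.43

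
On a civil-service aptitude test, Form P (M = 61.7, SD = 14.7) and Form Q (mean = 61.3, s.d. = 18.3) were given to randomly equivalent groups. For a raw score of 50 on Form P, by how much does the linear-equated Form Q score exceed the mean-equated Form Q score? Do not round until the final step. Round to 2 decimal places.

Mean-equated: 50 + (61.3 − 61.7) = 49.60
Linear-equated: (18.3/14.7)(50 − 61.7) + 61.3 = 46.735
Difference = 46.735 − 49.60 = -2.87

-2.87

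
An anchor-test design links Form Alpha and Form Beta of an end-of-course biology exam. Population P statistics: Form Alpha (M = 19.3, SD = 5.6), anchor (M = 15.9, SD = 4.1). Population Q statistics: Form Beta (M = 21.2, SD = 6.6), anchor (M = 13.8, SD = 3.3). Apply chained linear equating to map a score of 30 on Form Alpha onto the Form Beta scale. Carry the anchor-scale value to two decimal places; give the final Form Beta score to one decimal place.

41.1

Form Alpha → anchor (Population P): v = (4.1/5.6)(30 − 19.3) + 15.9 = 23.73
anchor → Form Beta (Population Q): y = (6.6/3.3)(23.73 − 13.8) + 21.2 = 41.1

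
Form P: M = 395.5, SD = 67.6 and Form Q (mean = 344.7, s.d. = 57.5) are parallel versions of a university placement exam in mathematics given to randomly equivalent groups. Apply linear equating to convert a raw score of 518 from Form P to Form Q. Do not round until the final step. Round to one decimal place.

448.9

Linear equating: y = (SD_Y/SD_X)(x − M_X) + M_Y
y = (57.5/67.6)(518 − 395.5) + 344.7
y = 0.850592 × 122.5 + 344.7 = 104.1975 + 344.7 = 448.9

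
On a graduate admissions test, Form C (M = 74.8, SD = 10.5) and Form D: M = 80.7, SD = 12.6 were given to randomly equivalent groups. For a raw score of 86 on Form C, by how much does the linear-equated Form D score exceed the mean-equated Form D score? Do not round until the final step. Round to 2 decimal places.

2.24

Mean-equated: 86 + (80.7 − 74.8) = 91.90
Linear-equated: (12.6/10.5)(86 − 74.8) + 80.7 = 94.140
Difference = 94.140 − 91.90 = 2.24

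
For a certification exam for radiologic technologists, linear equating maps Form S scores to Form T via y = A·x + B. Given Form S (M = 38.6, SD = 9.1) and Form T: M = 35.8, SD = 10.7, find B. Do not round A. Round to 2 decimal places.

-9.59

A = SD_Y / SD_X = 10.7 / 9.1 = 1.175824
B = M_Y − A·M_X = 35.8 − 1.175824 × 38.6 = -9.59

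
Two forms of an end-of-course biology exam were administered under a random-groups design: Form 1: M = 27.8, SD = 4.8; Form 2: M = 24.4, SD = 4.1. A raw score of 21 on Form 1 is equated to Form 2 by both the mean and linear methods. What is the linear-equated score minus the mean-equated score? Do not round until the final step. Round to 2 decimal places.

0.99

Mean-equated: 21 + (24.4 − 27.8) = 17.60
Linear-equated: (4.1/4.8)(21 − 27.8) + 24.4 = 18.592
Difference = 18.592 − 17.60 = 0.99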